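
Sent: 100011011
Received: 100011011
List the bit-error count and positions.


XOR: 000000000

0 errors (received matches sent)


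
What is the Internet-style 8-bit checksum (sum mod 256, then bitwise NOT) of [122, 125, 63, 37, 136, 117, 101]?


Sum = 701 mod 256 = 189
Complement = 66

66


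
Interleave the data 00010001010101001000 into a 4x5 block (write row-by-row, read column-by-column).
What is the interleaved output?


Matrix:
  00010
  00101
  01010
  01000
Read columns: 00000011010010100100

00000011010010100100


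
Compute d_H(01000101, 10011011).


XOR: 11011110
Count of 1s: 6

6


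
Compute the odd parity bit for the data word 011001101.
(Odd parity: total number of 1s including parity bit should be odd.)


Number of 1s in data: 5
Parity bit: 0

0


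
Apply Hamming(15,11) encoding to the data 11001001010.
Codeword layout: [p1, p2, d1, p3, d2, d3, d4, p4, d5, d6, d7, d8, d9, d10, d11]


Parity bits: p1=1, p2=0, p3=1, p4=1

101110011001010


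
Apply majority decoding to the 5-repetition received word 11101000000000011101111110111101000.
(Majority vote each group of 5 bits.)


Groups: 11101, 00000, 00000, 11101, 11111, 01111, 01000
Majority votes: 1001110

1001110


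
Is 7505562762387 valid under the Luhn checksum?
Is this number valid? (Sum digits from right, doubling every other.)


Luhn sum = 51
51 mod 10 = 1

Invalid (Luhn sum mod 10 = 1)


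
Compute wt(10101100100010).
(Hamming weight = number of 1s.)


Counting 1s in 10101100100010

6


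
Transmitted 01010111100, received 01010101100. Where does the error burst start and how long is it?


XOR: 00000010000

Burst at position 6, length 1


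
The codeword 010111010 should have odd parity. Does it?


Number of 1s: 5

Yes, parity is correct (5 ones)


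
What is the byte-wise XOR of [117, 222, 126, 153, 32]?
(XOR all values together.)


XOR chain: 117 ^ 222 ^ 126 ^ 153 ^ 32 = 108

108


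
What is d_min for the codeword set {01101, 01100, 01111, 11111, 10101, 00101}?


Comparing all pairs, minimum distance: 1
Can detect 0 errors, correct 0 errors

1


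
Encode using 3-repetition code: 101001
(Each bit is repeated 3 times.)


Each bit -> 3 copies

111000111000000111


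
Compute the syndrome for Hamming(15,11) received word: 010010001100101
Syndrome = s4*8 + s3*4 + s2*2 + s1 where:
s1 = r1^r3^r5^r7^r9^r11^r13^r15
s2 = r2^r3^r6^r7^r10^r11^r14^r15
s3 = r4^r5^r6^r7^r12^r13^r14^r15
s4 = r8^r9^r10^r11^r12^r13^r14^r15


s1=0, s2=1, s3=1, s4=0

Syndrome = 6 (error at position 6)


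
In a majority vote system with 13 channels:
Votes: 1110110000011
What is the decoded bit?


Ones: 7 out of 13
Threshold: 7

1 (7/13 voted 1)


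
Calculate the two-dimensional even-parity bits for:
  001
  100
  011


Row parities: 110
Column parities: 110

Row P: 110, Col P: 110, Corner: 0


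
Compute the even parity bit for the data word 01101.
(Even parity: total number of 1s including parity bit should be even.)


Number of 1s in data: 3
Parity bit: 1

1


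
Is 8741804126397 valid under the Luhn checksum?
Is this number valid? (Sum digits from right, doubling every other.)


Luhn sum = 57
57 mod 10 = 7

Invalid (Luhn sum mod 10 = 7)


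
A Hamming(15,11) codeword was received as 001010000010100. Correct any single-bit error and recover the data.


Syndrome = 0: no error detected

Data: 11000010100 (no errors)


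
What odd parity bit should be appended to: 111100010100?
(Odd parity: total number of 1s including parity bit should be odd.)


Number of 1s in data: 6
Parity bit: 1

1


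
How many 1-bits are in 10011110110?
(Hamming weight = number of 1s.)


Counting 1s in 10011110110

7


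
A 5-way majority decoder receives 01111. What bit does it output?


Ones: 4 out of 5
Threshold: 3

1 (4/5 voted 1)


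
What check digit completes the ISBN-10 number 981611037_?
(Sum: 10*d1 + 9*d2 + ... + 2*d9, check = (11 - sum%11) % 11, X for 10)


Weighted sum: 246
246 mod 11 = 4

Check digit: 7


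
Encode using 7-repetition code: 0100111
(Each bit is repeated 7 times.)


Each bit -> 7 copies

0000000111111100000000000000111111111111111111111


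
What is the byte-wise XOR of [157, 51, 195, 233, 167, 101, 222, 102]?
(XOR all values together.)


XOR chain: 157 ^ 51 ^ 195 ^ 233 ^ 167 ^ 101 ^ 222 ^ 102 = 254

254


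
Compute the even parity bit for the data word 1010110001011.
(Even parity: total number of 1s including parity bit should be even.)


Number of 1s in data: 7
Parity bit: 1

1


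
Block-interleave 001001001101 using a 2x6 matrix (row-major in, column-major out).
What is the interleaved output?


Matrix:
  001001
  001101
Read columns: 000011010011

000011010011


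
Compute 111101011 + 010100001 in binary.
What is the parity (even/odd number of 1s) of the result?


111101011 = 491
010100001 = 161
Sum = 652 = 1010001100
1s count = 4

even parity (4 ones in 1010001100)


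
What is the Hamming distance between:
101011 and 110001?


XOR: 011010
Count of 1s: 3

3


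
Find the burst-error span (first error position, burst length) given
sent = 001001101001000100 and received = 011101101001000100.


XOR: 010100000000000000

Burst at position 1, length 3


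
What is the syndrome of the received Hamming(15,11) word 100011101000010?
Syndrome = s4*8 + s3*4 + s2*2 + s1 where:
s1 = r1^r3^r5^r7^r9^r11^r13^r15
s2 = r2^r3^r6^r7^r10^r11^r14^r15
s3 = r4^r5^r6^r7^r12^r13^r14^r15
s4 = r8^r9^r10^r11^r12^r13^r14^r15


s1=0, s2=1, s3=0, s4=0

Syndrome = 2 (error at position 2)


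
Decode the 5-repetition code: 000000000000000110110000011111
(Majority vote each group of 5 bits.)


Groups: 00000, 00000, 00000, 11011, 00000, 11111
Majority votes: 000101

000101


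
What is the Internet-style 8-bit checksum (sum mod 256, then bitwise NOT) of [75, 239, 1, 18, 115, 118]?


Sum = 566 mod 256 = 54
Complement = 201

201


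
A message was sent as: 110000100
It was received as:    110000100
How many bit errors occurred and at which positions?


XOR: 000000000

0 errors (received matches sent)


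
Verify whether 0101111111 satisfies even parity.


Number of 1s: 8

Yes, parity is correct (8 ones)


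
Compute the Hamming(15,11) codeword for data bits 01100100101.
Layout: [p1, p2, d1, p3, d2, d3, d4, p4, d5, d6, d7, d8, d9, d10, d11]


Parity bits: p1=1, p2=1, p3=0, p4=1

110011010100101


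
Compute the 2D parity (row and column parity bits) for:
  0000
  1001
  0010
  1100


Row parities: 0010
Column parities: 0111

Row P: 0010, Col P: 0111, Corner: 1


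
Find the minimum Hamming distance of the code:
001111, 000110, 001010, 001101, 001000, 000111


Comparing all pairs, minimum distance: 1
Can detect 0 errors, correct 0 errors

1


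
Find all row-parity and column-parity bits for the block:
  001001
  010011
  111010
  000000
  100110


Row parities: 01001
Column parities: 000110

Row P: 01001, Col P: 000110, Corner: 0


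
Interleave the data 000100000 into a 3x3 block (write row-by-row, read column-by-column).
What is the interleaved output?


Matrix:
  000
  100
  000
Read columns: 010000000

010000000


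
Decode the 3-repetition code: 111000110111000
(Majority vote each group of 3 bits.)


Groups: 111, 000, 110, 111, 000
Majority votes: 10110

10110


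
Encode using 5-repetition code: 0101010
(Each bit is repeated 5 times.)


Each bit -> 5 copies

00000111110000011111000001111100000


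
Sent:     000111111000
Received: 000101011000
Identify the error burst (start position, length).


XOR: 000010100000

Burst at position 4, length 3


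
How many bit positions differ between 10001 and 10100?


XOR: 00101
Count of 1s: 2

2


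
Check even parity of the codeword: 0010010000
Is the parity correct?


Number of 1s: 2

Yes, parity is correct (2 ones)


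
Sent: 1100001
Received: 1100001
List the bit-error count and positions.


XOR: 0000000

0 errors (received matches sent)


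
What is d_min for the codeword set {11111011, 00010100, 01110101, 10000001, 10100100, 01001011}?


Comparing all pairs, minimum distance: 3
Can detect 2 errors, correct 1 errors

3


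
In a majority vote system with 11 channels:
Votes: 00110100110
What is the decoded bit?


Ones: 5 out of 11
Threshold: 6

0 (5/11 voted 1)


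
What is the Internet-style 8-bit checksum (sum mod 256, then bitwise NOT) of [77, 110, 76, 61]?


Sum = 324 mod 256 = 68
Complement = 187

187


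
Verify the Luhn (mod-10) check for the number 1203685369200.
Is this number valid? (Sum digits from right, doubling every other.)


Luhn sum = 52
52 mod 10 = 2

Invalid (Luhn sum mod 10 = 2)


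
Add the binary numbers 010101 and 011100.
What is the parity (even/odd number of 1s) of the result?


010101 = 21
011100 = 28
Sum = 49 = 110001
1s count = 3

odd parity (3 ones in 110001)


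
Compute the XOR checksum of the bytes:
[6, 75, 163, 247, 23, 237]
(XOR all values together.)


XOR chain: 6 ^ 75 ^ 163 ^ 247 ^ 23 ^ 237 = 227

227


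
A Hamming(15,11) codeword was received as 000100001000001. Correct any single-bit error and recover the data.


Syndrome = 2: error at position 2

Data: 00001000001 (corrected bit 2)


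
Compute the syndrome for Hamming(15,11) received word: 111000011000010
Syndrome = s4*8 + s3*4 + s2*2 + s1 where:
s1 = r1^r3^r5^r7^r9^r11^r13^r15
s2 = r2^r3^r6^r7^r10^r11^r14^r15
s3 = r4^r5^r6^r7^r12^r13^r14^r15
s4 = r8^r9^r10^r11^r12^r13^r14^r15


s1=1, s2=1, s3=1, s4=1

Syndrome = 15 (error at position 15)


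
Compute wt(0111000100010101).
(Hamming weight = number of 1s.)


Counting 1s in 0111000100010101

7


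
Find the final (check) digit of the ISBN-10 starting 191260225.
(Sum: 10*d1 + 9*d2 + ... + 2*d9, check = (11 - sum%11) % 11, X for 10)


Weighted sum: 173
173 mod 11 = 8

Check digit: 3


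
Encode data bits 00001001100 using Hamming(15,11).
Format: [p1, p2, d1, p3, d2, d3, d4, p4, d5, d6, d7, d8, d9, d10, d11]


Parity bits: p1=0, p2=0, p3=0, p4=1

000000011001100


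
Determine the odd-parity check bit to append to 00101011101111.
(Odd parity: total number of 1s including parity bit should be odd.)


Number of 1s in data: 9
Parity bit: 0

0


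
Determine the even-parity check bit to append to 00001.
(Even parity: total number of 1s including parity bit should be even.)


Number of 1s in data: 1
Parity bit: 1

1


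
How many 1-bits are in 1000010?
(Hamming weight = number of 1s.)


Counting 1s in 1000010

2


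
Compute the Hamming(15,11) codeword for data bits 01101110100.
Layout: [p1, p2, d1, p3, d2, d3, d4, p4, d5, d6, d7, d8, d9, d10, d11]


Parity bits: p1=0, p2=1, p3=1, p4=0

010111001110100


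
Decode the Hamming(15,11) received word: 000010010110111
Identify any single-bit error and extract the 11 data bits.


Syndrome = 0: no error detected

Data: 01000110111 (no errors)


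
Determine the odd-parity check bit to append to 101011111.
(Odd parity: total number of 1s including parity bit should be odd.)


Number of 1s in data: 7
Parity bit: 0

0


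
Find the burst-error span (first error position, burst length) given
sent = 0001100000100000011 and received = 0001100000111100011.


XOR: 0000000000011100000

Burst at position 11, length 3


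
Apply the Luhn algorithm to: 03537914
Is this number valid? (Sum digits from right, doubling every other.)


Luhn sum = 27
27 mod 10 = 7

Invalid (Luhn sum mod 10 = 7)


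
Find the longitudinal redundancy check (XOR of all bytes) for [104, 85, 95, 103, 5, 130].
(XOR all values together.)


XOR chain: 104 ^ 85 ^ 95 ^ 103 ^ 5 ^ 130 = 130

130


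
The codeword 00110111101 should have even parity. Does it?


Number of 1s: 7

No, parity error (7 ones)


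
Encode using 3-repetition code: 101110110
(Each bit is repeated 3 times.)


Each bit -> 3 copies

111000111111111000111111000


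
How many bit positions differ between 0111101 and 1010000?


XOR: 1101101
Count of 1s: 5

5


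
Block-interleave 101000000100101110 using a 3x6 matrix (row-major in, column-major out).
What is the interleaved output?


Matrix:
  101000
  000100
  101110
Read columns: 101000101011001000

101000101011001000


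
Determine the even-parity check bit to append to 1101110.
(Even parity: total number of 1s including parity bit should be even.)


Number of 1s in data: 5
Parity bit: 1

1


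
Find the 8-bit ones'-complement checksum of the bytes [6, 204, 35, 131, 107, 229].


Sum = 712 mod 256 = 200
Complement = 55

55


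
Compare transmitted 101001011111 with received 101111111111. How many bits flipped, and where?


XOR: 000110100000

3 error(s) at position(s): 3, 4, 6


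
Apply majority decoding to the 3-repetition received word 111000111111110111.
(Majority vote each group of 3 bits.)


Groups: 111, 000, 111, 111, 110, 111
Majority votes: 101111

101111


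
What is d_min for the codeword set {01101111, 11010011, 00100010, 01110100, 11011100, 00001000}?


Comparing all pairs, minimum distance: 3
Can detect 2 errors, correct 1 errors

3


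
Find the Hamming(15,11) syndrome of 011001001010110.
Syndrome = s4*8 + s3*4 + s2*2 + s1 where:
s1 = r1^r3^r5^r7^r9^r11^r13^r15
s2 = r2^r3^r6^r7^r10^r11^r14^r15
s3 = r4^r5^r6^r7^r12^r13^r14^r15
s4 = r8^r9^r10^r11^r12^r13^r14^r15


s1=0, s2=1, s3=1, s4=0

Syndrome = 6 (error at position 6)


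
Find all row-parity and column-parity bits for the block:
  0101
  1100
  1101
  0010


Row parities: 0011
Column parities: 0110

Row P: 0011, Col P: 0110, Corner: 0


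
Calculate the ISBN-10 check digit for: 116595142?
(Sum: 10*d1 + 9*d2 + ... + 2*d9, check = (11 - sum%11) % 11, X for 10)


Weighted sum: 201
201 mod 11 = 3

Check digit: 8


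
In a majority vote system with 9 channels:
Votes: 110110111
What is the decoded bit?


Ones: 7 out of 9
Threshold: 5

1 (7/9 voted 1)


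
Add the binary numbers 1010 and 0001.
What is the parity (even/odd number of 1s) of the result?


1010 = 10
0001 = 1
Sum = 11 = 1011
1s count = 3

odd parity (3 ones in 1011)


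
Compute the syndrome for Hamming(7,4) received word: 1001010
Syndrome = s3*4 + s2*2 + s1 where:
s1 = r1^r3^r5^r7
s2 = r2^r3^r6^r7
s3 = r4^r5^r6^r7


s1=1, s2=1, s3=0

Syndrome = 3 (error at position 3)


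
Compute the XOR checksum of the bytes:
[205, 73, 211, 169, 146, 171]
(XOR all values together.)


XOR chain: 205 ^ 73 ^ 211 ^ 169 ^ 146 ^ 171 = 199

199


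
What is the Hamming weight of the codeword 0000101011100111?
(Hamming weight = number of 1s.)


Counting 1s in 0000101011100111

8


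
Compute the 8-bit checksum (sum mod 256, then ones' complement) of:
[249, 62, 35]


Sum = 346 mod 256 = 90
Complement = 165

165


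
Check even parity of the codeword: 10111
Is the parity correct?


Number of 1s: 4

Yes, parity is correct (4 ones)


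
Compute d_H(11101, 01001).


XOR: 10100
Count of 1s: 2

2


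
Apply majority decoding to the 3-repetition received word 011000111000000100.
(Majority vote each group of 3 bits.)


Groups: 011, 000, 111, 000, 000, 100
Majority votes: 101000

101000


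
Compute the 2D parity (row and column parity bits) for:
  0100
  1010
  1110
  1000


Row parities: 1011
Column parities: 1000

Row P: 1011, Col P: 1000, Corner: 1


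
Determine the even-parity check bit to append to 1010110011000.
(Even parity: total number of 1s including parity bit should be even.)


Number of 1s in data: 6
Parity bit: 0

0


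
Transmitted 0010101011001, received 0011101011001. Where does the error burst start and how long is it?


XOR: 0001000000000

Burst at position 3, length 1


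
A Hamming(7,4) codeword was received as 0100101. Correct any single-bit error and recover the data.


Syndrome = 0: no error detected

Data: 0101 (no errors)


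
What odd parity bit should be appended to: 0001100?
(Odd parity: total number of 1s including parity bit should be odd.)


Number of 1s in data: 2
Parity bit: 1

1


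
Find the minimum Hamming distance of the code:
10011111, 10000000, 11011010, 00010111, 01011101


Comparing all pairs, minimum distance: 2
Can detect 1 errors, correct 0 errors

2


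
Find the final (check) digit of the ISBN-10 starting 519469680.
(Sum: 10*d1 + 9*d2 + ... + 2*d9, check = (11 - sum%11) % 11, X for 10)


Weighted sum: 288
288 mod 11 = 2

Check digit: 9


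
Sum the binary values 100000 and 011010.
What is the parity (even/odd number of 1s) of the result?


100000 = 32
011010 = 26
Sum = 58 = 111010
1s count = 4

even parity (4 ones in 111010)


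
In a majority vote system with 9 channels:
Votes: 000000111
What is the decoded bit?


Ones: 3 out of 9
Threshold: 5

0 (3/9 voted 1)


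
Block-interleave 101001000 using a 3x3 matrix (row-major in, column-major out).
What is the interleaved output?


Matrix:
  101
  001
  000
Read columns: 100000110

100000110


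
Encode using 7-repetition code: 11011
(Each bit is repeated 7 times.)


Each bit -> 7 copies

11111111111111000000011111111111111


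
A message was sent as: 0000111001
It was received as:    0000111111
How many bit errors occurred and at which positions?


XOR: 0000000110

2 error(s) at position(s): 7, 8


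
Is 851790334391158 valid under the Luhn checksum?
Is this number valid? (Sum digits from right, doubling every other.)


Luhn sum = 64
64 mod 10 = 4

Invalid (Luhn sum mod 10 = 4)


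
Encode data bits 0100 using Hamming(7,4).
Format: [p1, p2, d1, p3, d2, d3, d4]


Parity bits: p1=1, p2=0, p3=1

1001100


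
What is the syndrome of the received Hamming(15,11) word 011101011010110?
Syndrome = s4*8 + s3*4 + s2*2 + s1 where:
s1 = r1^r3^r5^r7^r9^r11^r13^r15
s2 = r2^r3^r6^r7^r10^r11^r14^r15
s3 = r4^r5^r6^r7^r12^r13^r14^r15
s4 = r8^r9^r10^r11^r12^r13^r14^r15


s1=0, s2=1, s3=0, s4=1

Syndrome = 10 (error at position 10)


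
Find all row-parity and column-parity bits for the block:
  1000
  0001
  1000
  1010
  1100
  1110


Row parities: 111001
Column parities: 1001

Row P: 111001, Col P: 1001, Corner: 0


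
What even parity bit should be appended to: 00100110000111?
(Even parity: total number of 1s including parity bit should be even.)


Number of 1s in data: 6
Parity bit: 0

0


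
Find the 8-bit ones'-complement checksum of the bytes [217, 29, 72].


Sum = 318 mod 256 = 62
Complement = 193

193


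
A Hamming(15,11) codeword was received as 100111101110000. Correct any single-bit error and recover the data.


Syndrome = 9: error at position 9

Data: 01110110000 (corrected bit 9)


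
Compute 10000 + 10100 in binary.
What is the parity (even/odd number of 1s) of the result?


10000 = 16
10100 = 20
Sum = 36 = 100100
1s count = 2

even parity (2 ones in 100100)


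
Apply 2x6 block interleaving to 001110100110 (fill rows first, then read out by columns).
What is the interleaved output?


Matrix:
  001110
  100110
Read columns: 010010111100

010010111100


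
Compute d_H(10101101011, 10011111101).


XOR: 00110010110
Count of 1s: 5

5


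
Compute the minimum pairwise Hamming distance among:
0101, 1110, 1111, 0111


Comparing all pairs, minimum distance: 1
Can detect 0 errors, correct 0 errors

1


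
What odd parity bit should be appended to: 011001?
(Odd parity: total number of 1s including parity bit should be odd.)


Number of 1s in data: 3
Parity bit: 0

0


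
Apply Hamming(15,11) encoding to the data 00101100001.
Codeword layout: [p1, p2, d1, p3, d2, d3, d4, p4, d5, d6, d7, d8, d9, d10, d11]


Parity bits: p1=0, p2=1, p3=0, p4=1

010001011100001


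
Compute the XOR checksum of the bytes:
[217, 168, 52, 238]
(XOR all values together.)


XOR chain: 217 ^ 168 ^ 52 ^ 238 = 171

171


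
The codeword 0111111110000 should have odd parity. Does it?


Number of 1s: 8

No, parity error (8 ones)


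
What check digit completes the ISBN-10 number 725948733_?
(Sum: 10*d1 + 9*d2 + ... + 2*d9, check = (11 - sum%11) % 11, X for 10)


Weighted sum: 298
298 mod 11 = 1

Check digit: X


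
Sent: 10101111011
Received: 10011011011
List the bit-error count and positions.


XOR: 00110100000

3 error(s) at position(s): 2, 3, 5


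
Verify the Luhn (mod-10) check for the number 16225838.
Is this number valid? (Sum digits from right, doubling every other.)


Luhn sum = 37
37 mod 10 = 7

Invalid (Luhn sum mod 10 = 7)


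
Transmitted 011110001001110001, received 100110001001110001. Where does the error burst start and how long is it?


XOR: 111000000000000000

Burst at position 0, length 3


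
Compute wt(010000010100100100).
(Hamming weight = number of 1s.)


Counting 1s in 010000010100100100

5


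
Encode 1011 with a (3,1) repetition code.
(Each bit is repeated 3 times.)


Each bit -> 3 copies

111000111111


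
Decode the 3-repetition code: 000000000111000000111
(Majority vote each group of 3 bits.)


Groups: 000, 000, 000, 111, 000, 000, 111
Majority votes: 0001001

0001001


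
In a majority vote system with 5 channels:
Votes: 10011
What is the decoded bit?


Ones: 3 out of 5
Threshold: 3

1 (3/5 voted 1)


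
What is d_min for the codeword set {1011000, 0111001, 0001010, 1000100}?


Comparing all pairs, minimum distance: 3
Can detect 2 errors, correct 1 errors

3


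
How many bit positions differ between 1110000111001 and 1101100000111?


XOR: 0011100111110
Count of 1s: 8

8


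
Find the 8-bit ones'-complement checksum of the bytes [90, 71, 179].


Sum = 340 mod 256 = 84
Complement = 171

171


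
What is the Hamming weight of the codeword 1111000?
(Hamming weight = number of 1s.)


Counting 1s in 1111000

4


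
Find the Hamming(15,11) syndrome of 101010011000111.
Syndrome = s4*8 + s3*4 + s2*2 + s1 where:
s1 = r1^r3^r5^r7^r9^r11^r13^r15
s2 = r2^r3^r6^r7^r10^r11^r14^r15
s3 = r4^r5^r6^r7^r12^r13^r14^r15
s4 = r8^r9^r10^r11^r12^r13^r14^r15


s1=0, s2=1, s3=0, s4=1

Syndrome = 10 (error at position 10)


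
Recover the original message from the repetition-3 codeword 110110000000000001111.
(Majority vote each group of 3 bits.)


Groups: 110, 110, 000, 000, 000, 001, 111
Majority votes: 1100001

1100001


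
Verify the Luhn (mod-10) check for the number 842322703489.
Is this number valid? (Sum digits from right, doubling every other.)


Luhn sum = 55
55 mod 10 = 5

Invalid (Luhn sum mod 10 = 5)


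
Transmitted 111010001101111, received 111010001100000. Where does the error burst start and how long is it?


XOR: 000000000001111

Burst at position 11, length 4


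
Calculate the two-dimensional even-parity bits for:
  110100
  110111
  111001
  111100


Row parities: 1100
Column parities: 000110

Row P: 1100, Col P: 000110, Corner: 0


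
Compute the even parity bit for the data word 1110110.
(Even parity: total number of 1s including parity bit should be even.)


Number of 1s in data: 5
Parity bit: 1

1


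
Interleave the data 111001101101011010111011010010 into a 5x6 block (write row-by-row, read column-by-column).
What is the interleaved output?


Matrix:
  111001
  101101
  011010
  111011
  010010
Read columns: 110101011111110010000011111010

110101011111110010000011111010


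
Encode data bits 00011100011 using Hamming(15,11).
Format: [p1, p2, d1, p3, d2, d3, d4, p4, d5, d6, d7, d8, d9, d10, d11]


Parity bits: p1=1, p2=0, p3=1, p4=0

100100101100011


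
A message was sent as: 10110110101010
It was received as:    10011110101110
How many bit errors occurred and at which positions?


XOR: 00101000000100

3 error(s) at position(s): 2, 4, 11


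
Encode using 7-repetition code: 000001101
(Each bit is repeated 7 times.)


Each bit -> 7 copies

000000000000000000000000000000000001111111111111100000001111111


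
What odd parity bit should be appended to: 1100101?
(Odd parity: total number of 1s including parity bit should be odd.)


Number of 1s in data: 4
Parity bit: 1

1


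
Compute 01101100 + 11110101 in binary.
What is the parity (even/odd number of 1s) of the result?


01101100 = 108
11110101 = 245
Sum = 353 = 101100001
1s count = 4

even parity (4 ones in 101100001)


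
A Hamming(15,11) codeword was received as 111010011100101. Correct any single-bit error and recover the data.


Syndrome = 12: error at position 12

Data: 11001101101 (corrected bit 12)


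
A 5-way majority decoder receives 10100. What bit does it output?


Ones: 2 out of 5
Threshold: 3

0 (2/5 voted 1)


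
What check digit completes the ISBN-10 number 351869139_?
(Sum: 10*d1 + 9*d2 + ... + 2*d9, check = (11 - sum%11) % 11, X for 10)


Weighted sum: 251
251 mod 11 = 9

Check digit: 2


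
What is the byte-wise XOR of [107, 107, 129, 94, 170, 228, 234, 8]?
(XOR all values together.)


XOR chain: 107 ^ 107 ^ 129 ^ 94 ^ 170 ^ 228 ^ 234 ^ 8 = 115

115


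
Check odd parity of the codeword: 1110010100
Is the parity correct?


Number of 1s: 5

Yes, parity is correct (5 ones)


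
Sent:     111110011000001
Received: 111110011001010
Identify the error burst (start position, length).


XOR: 000000000001011

Burst at position 11, length 4


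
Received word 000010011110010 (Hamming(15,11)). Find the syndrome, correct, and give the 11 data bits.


Syndrome = 11: error at position 11

Data: 01001100010 (corrected bit 11)


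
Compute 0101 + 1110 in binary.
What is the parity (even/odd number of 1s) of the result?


0101 = 5
1110 = 14
Sum = 19 = 10011
1s count = 3

odd parity (3 ones in 10011)


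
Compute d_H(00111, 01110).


XOR: 01001
Count of 1s: 2

2


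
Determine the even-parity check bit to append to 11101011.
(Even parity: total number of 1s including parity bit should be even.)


Number of 1s in data: 6
Parity bit: 0

0


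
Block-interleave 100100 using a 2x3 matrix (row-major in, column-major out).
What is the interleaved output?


Matrix:
  100
  100
Read columns: 110000

110000


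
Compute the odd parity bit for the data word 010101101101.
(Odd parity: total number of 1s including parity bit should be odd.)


Number of 1s in data: 7
Parity bit: 0

0


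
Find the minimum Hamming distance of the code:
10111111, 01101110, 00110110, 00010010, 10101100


Comparing all pairs, minimum distance: 2
Can detect 1 errors, correct 0 errors

2


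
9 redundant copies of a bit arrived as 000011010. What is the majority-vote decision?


Ones: 3 out of 9
Threshold: 5

0 (3/9 voted 1)


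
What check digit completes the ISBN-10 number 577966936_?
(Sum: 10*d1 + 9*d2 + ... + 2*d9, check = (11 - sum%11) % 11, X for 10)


Weighted sum: 355
355 mod 11 = 3

Check digit: 8


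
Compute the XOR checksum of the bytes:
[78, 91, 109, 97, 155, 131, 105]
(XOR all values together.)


XOR chain: 78 ^ 91 ^ 109 ^ 97 ^ 155 ^ 131 ^ 105 = 104

104


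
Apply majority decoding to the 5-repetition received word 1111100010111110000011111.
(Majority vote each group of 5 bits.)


Groups: 11111, 00010, 11111, 00000, 11111
Majority votes: 10101

10101


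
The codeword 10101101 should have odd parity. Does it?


Number of 1s: 5

Yes, parity is correct (5 ones)


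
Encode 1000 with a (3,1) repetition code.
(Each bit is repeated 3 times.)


Each bit -> 3 copies

111000000000


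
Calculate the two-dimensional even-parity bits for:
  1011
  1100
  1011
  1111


Row parities: 1010
Column parities: 0011

Row P: 1010, Col P: 0011, Corner: 0


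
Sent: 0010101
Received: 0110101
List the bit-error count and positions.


XOR: 0100000

1 error(s) at position(s): 1


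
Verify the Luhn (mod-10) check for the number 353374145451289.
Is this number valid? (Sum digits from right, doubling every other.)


Luhn sum = 75
75 mod 10 = 5

Invalid (Luhn sum mod 10 = 5)


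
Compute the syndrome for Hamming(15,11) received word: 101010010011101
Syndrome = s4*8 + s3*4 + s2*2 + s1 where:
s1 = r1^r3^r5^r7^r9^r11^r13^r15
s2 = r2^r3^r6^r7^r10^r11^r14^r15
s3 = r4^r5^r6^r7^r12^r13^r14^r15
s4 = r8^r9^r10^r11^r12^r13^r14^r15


s1=0, s2=1, s3=0, s4=1

Syndrome = 10 (error at position 10)


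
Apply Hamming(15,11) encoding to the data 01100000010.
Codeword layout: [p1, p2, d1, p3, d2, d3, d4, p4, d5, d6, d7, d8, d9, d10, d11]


Parity bits: p1=1, p2=0, p3=1, p4=1

100111010000010


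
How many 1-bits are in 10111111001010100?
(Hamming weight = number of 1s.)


Counting 1s in 10111111001010100

10


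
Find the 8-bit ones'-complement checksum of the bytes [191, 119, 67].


Sum = 377 mod 256 = 121
Complement = 134

134


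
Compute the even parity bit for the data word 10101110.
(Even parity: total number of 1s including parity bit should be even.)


Number of 1s in data: 5
Parity bit: 1

1


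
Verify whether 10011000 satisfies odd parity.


Number of 1s: 3

Yes, parity is correct (3 ones)


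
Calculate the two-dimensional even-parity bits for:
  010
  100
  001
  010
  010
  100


Row parities: 111111
Column parities: 011

Row P: 111111, Col P: 011, Corner: 0


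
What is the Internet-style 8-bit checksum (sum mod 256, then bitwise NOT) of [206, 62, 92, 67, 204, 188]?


Sum = 819 mod 256 = 51
Complement = 204

204


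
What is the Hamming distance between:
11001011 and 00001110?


XOR: 11000101
Count of 1s: 4

4


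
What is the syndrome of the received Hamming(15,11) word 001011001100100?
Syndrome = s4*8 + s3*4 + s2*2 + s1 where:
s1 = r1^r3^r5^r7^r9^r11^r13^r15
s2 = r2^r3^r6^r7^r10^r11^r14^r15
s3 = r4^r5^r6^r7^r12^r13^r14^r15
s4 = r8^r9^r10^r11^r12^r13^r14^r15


s1=0, s2=1, s3=1, s4=1

Syndrome = 14 (error at position 14)


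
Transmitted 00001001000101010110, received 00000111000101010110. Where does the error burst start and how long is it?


XOR: 00001110000000000000

Burst at position 4, length 3


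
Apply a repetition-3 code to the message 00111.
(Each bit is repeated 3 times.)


Each bit -> 3 copies

000000111111111


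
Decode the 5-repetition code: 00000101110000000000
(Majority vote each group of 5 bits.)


Groups: 00000, 10111, 00000, 00000
Majority votes: 0100

0100


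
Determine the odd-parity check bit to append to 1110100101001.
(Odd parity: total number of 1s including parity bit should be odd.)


Number of 1s in data: 7
Parity bit: 0

0


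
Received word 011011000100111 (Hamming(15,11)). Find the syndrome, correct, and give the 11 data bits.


Syndrome = 4: error at position 4

Data: 11100100111 (corrected bit 4)


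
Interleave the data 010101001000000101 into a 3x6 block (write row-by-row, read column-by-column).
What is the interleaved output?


Matrix:
  010101
  001000
  000101
Read columns: 000100010101000101

000100010101000101


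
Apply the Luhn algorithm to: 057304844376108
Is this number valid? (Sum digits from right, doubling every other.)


Luhn sum = 67
67 mod 10 = 7

Invalid (Luhn sum mod 10 = 7)


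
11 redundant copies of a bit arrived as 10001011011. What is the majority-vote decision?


Ones: 6 out of 11
Threshold: 6

1 (6/11 voted 1)


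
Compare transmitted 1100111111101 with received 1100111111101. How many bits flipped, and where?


XOR: 0000000000000

0 errors (received matches sent)


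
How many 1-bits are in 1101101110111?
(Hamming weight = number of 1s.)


Counting 1s in 1101101110111

10


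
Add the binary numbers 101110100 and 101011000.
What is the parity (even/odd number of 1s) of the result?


101110100 = 372
101011000 = 344
Sum = 716 = 1011001100
1s count = 5

odd parity (5 ones in 1011001100)


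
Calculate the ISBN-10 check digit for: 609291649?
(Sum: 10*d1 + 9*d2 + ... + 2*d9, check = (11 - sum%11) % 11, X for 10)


Weighted sum: 259
259 mod 11 = 6

Check digit: 5


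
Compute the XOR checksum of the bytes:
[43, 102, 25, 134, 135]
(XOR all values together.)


XOR chain: 43 ^ 102 ^ 25 ^ 134 ^ 135 = 85

85


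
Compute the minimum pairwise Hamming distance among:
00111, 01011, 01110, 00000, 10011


Comparing all pairs, minimum distance: 2
Can detect 1 errors, correct 0 errors

2


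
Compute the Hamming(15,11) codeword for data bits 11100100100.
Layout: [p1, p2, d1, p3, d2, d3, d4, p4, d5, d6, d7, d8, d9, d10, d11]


Parity bits: p1=1, p2=1, p3=1, p4=0

111111000100100


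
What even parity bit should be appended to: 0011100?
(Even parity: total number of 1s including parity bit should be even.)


Number of 1s in data: 3
Parity bit: 1

1


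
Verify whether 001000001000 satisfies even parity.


Number of 1s: 2

Yes, parity is correct (2 ones)


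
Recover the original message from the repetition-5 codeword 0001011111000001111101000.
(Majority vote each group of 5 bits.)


Groups: 00010, 11111, 00000, 11111, 01000
Majority votes: 01010

01010


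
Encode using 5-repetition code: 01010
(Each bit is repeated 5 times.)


Each bit -> 5 copies

0000011111000001111100000


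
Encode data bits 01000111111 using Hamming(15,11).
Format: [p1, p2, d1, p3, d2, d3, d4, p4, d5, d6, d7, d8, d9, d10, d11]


Parity bits: p1=0, p2=0, p3=1, p4=0

000110000111111


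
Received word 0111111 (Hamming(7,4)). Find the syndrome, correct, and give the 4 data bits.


Syndrome = 1: error at position 1

Data: 1111 (corrected bit 1)


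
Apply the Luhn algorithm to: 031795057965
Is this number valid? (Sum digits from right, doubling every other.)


Luhn sum = 53
53 mod 10 = 3

Invalid (Luhn sum mod 10 = 3)


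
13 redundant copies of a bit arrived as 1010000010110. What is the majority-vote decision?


Ones: 5 out of 13
Threshold: 7

0 (5/13 voted 1)


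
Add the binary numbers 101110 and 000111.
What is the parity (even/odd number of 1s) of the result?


101110 = 46
000111 = 7
Sum = 53 = 110101
1s count = 4

even parity (4 ones in 110101)


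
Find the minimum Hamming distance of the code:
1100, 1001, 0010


Comparing all pairs, minimum distance: 2
Can detect 1 errors, correct 0 errors

2


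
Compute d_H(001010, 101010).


XOR: 100000
Count of 1s: 1

1


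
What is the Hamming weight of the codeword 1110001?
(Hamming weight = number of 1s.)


Counting 1s in 1110001

4


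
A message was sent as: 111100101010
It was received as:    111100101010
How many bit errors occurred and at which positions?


XOR: 000000000000

0 errors (received matches sent)


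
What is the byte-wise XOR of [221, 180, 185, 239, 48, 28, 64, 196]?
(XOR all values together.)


XOR chain: 221 ^ 180 ^ 185 ^ 239 ^ 48 ^ 28 ^ 64 ^ 196 = 151

151


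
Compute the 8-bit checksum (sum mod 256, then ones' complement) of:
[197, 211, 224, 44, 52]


Sum = 728 mod 256 = 216
Complement = 39

39


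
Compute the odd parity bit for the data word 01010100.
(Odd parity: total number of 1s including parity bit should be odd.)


Number of 1s in data: 3
Parity bit: 0

0


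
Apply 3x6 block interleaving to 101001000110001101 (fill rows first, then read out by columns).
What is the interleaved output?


Matrix:
  101001
  000110
  001101
Read columns: 100000101011010101

100000101011010101


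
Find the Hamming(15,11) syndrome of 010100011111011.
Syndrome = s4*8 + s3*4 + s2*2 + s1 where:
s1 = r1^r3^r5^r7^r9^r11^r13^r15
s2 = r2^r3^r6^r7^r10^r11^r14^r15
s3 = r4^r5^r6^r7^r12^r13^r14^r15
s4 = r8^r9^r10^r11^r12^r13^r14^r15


s1=1, s2=1, s3=0, s4=1

Syndrome = 11 (error at position 11)


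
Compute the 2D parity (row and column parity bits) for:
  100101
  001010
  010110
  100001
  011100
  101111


Row parities: 101011
Column parities: 101011

Row P: 101011, Col P: 101011, Corner: 0


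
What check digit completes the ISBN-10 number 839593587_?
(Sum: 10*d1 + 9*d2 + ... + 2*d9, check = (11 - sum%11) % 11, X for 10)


Weighted sum: 341
341 mod 11 = 0

Check digit: 0


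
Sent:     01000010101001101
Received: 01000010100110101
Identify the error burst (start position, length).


XOR: 00000000001111000

Burst at position 10, length 4


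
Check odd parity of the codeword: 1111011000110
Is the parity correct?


Number of 1s: 8

No, parity error (8 ones)


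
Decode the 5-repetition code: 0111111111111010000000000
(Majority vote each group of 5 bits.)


Groups: 01111, 11111, 11101, 00000, 00000
Majority votes: 11100

11100


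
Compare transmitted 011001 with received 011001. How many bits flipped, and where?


XOR: 000000

0 errors (received matches sent)


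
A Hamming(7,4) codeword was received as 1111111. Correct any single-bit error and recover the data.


Syndrome = 0: no error detected

Data: 1111 (no errors)


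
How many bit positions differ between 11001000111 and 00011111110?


XOR: 11010111001
Count of 1s: 7

7


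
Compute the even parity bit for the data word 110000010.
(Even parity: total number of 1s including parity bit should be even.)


Number of 1s in data: 3
Parity bit: 1

1


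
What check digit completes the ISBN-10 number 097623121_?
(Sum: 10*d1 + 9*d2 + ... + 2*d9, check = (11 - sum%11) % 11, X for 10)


Weighted sum: 218
218 mod 11 = 9

Check digit: 2


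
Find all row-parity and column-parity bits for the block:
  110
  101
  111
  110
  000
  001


Row parities: 001001
Column parities: 011

Row P: 001001, Col P: 011, Corner: 0


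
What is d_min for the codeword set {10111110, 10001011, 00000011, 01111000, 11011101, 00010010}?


Comparing all pairs, minimum distance: 2
Can detect 1 errors, correct 0 errors

2


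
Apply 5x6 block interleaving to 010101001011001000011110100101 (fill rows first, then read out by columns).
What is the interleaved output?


Matrix:
  010101
  001011
  001000
  011110
  100101
Read columns: 000011001001110100110101011001

000011001001110100110101011001


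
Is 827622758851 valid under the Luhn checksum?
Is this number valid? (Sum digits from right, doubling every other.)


Luhn sum = 53
53 mod 10 = 3

Invalid (Luhn sum mod 10 = 3)


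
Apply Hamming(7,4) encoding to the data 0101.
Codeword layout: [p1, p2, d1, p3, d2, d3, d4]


Parity bits: p1=0, p2=1, p3=0

0100101


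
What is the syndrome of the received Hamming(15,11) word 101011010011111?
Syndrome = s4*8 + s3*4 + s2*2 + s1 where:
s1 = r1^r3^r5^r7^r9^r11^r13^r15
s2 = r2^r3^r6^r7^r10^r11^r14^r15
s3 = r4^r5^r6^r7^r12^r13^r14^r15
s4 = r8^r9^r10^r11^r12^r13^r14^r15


s1=0, s2=1, s3=0, s4=0

Syndrome = 2 (error at position 2)


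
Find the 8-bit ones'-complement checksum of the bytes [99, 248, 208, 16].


Sum = 571 mod 256 = 59
Complement = 196

196


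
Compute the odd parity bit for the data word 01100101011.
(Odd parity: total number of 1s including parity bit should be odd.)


Number of 1s in data: 6
Parity bit: 1

1


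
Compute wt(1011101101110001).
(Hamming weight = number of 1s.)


Counting 1s in 1011101101110001

10


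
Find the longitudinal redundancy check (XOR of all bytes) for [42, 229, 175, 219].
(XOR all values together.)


XOR chain: 42 ^ 229 ^ 175 ^ 219 = 187

187


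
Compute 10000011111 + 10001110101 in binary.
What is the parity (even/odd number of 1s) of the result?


10000011111 = 1055
10001110101 = 1141
Sum = 2196 = 100010010100
1s count = 4

even parity (4 ones in 100010010100)


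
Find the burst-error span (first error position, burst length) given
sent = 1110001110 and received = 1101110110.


XOR: 0011111000

Burst at position 2, length 5
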